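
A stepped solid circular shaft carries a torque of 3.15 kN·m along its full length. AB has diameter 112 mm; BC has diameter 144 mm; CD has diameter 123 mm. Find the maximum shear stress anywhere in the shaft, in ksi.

Under the same torque, τ_max = 16T/(πd³) is largest where d is smallest — segment AB (d = 112 mm).
τ_max = 16·3150/(π·(0.112)³) = 1.142×10^7 Pa.

1.66 ksi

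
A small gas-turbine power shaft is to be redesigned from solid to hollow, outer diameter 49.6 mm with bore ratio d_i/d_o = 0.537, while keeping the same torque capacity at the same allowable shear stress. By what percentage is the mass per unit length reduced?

Equal τ_max and T ⇒ the solid shaft needs d_s³ = d_o³(1−k⁴), so d_s = 49.6·(1−0.537⁴)^(1/3) = 48.19 mm.
Area ratio A_h/A_s = d_o²(1−k²)/d_s² = (1−k²)/(1−k⁴)^(2/3) = 0.7540.
Mass saving = 1 − 0.7540 = 24.6 %.

24.6 %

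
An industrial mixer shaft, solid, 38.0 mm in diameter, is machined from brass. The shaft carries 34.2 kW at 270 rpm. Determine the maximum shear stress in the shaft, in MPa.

ω = 2π·270/60 = 28.27 rad/s, so T = P/ω = 34.2×10³ / 28.27 = 1210 N·m.
J = πd⁴/32 = π(0.0380)⁴/32 = 2.047×10^-7 m⁴.
τ_max = T·r/J = 1210 × 0.0190 / 2.047×10^-7 = 1.123×10^8 Pa.

112 MPa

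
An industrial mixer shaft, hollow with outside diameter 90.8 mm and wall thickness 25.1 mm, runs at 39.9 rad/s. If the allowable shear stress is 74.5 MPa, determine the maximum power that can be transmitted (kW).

J = π(d_o⁴ − d_i⁴)/32 = π(0.0908⁴ − 0.0406⁴)/32 = 6.407×10^-6 m⁴.
T_max = τ_allow·J/r = 7.45×10^7 × 6.407×10^-6 / 0.0454 = 10510 N·m.
ω = 39.9 rad/s, so P_max = T_max·ω = 4.195×10^5 W.

419 kW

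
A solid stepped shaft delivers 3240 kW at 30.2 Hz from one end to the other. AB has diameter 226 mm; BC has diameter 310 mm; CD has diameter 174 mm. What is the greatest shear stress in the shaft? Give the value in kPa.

16500 kPa

ω = 2π·30.2 = 189.8 rad/s, so T = P/ω = 3240×10³ / 189.8 = 17070 N·m.
Under the same torque, τ_max = 16T/(πd³) is largest where d is smallest — segment CD (d = 174 mm).
τ_max = 16·17070/(π·(0.174)³) = 1.651×10^7 Pa.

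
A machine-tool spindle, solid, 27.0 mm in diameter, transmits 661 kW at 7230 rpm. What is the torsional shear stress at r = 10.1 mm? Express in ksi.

24.5 ksi

ω = 2π·7230/60 = 757.1 rad/s, so T = P/ω = 661×10³ / 757.1 = 873.0 N·m.
J = πd⁴/32 = π(0.0270)⁴/32 = 5.217×10^-8 m⁴.
Shear stress varies linearly with radius: τ = T·r/J = 873.0 × 0.0101 / 5.217×10^-8 = 1.690×10^8 Pa.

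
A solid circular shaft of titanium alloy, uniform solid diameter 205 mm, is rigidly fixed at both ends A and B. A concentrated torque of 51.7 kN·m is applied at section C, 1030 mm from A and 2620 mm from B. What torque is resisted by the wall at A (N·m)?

With uniform GJ and both ends fixed, compatibility θ_AC = θ_CB gives T_A·a = T_B·b, together with T_A + T_B = T₀.
T_A = T₀·b/(a+b) = 51700·2620/3650 = 37110 N·m; T_B = 14590 N·m.

37100 N·m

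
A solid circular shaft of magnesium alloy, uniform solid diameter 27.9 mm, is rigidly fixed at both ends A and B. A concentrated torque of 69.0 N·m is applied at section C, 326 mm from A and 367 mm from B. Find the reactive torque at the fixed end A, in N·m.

36.5 N·m

With uniform GJ and both ends fixed, compatibility θ_AC = θ_CB gives T_A·a = T_B·b, together with T_A + T_B = T₀.
T_A = T₀·b/(a+b) = 69.00·367/693.0 = 36.54 N·m; T_B = 32.46 N·m.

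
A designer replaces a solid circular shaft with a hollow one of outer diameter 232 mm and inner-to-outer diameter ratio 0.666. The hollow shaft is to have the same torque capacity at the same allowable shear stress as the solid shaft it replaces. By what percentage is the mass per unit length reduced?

35.6 %

Equal τ_max and T ⇒ the solid shaft needs d_s³ = d_o³(1−k⁴), so d_s = 232·(1−0.666⁴)^(1/3) = 215.7 mm.
Area ratio A_h/A_s = d_o²(1−k²)/d_s² = (1−k²)/(1−k⁴)^(2/3) = 0.6439.
Mass saving = 1 − 0.6439 = 35.6 %.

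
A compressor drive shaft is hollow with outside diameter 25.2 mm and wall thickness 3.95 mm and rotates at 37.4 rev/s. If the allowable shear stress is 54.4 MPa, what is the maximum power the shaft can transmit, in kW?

J = π(d_o⁴ − d_i⁴)/32 = π(0.0252⁴ − 0.0173⁴)/32 = 3.080×10^-8 m⁴.
T_max = τ_allow·J/r = 5.44×10^7 × 3.080×10^-8 / 0.0126 = 133.0 N·m.
ω = 2π·37.4 = 235.0 rad/s, so P_max = T_max·ω = 3.125×10^4 W.

31.2 kW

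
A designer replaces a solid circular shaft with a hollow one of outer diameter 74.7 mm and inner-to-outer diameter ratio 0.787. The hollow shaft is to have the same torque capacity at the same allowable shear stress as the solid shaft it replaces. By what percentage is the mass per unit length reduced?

47.4 %

Equal τ_max and T ⇒ the solid shaft needs d_s³ = d_o³(1−k⁴), so d_s = 74.7·(1−0.787⁴)^(1/3) = 63.57 mm.
Area ratio A_h/A_s = d_o²(1−k²)/d_s² = (1−k²)/(1−k⁴)^(2/3) = 0.5255.
Mass saving = 1 − 0.5255 = 47.4 %.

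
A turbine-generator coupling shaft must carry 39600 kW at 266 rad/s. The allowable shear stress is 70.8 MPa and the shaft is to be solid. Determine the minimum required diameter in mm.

220 mm

ω = 266 rad/s, so T = P/ω = 39600×10³ / 266.0 = 148900 N·m.
For a solid shaft τ_max = 16T/(πd³), so d = (16T/(π τ_allow))^(1/3) = (16·148900/(π·7.08×10^7))^(1/3) = 0.2204 m.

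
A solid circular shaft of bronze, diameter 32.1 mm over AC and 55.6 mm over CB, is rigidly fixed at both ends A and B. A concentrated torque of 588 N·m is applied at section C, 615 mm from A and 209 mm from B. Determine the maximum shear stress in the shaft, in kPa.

Compatibility: T_A·a/J_AC = T_B·b/J_CB with T_A + T_B = T₀.
J_AC = 1.04×10^-7 m⁴, J_CB = 9.38×10^-7 m⁴, so T_A = T₀·(J_AC/a)/((J_AC/a)+(J_CB/b)) = 21.39 N·m, T_B = 566.6 N·m.
τ in each portion: τ_AC = 3.29×10^6 Pa, τ_CB = 1.68×10^7 Pa; maximum is in CB.
τ_max = T_CB·r/J = 566.6·0.0278/9.38×10^-7 = 1.679×10^7 Pa.

16800 kPa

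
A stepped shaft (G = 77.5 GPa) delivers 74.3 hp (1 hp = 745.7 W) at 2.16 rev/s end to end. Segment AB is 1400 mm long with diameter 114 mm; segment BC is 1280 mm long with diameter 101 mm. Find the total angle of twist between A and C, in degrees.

ω = 2π·2.16 = 13.57 rad/s, so T = P/ω = 74.3×745.7 / 13.57 = 4082 N·m.
J_AB = π(0.114)⁴/32 = 1.66×10^-5 m⁴; J_BC = π(0.101)⁴/32 = 1.02×10^-5 m⁴.
θ = (T/G)·Σ L_i/J_i = (4082/77.5×10⁹)·(1.40/1.66×10^-5 + 1.28/1.02×10^-5) = 0.01105 rad.

0.633°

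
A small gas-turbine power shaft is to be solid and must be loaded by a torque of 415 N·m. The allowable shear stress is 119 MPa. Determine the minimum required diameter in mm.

26.1 mm

For a solid shaft τ_max = 16T/(πd³), so d = (16T/(π τ_allow))^(1/3) = (16·415.0/(π·1.19×10^8))^(1/3) = 0.02609 m.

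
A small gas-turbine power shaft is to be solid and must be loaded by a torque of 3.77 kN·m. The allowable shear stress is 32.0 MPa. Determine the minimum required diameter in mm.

For a solid shaft τ_max = 16T/(πd³), so d = (16T/(π τ_allow))^(1/3) = (16·3770/(π·3.20×10^7))^(1/3) = 0.08434 m.

84.3 mm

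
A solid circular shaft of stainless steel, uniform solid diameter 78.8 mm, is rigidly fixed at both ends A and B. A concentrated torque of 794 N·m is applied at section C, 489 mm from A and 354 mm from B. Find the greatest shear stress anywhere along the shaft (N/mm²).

4.79 N/mm²

With uniform GJ and both ends fixed, compatibility θ_AC = θ_CB gives T_A·a = T_B·b, together with T_A + T_B = T₀.
T_A = T₀·b/(a+b) = 794.0·354/843.0 = 333.4 N·m; T_B = 460.6 N·m.
τ in each portion: τ_AC = 3.47×10^6 Pa, τ_CB = 4.79×10^6 Pa; maximum is in CB.
τ_max = T_CB·r/J = 460.6·0.0394/3.79×10^-6 = 4.794×10^6 Pa.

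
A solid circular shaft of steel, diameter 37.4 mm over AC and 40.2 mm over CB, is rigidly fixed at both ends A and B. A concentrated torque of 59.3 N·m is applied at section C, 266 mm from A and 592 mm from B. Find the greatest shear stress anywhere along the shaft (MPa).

3.61 MPa

Compatibility: T_A·a/J_AC = T_B·b/J_CB with T_A + T_B = T₀.
J_AC = 1.92×10^-7 m⁴, J_CB = 2.56×10^-7 m⁴, so T_A = T₀·(J_AC/a)/((J_AC/a)+(J_CB/b)) = 37.07 N·m, T_B = 22.23 N·m.
τ in each portion: τ_AC = 3.61×10^6 Pa, τ_CB = 1.74×10^6 Pa; maximum is in AC.
τ_max = T_AC·r/J = 37.07·0.0187/1.92×10^-7 = 3.609×10^6 Pa.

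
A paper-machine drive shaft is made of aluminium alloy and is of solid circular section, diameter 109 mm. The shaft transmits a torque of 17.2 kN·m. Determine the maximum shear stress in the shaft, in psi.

9810 psi

J = πd⁴/32 = π(0.109)⁴/32 = 1.386×10^-5 m⁴.
τ_max = T·r/J = 17200 × 0.0545 / 1.386×10^-5 = 6.764×10^7 Pa.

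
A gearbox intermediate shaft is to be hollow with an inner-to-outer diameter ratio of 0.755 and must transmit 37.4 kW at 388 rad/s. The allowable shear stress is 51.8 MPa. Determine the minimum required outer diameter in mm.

24.1 mm

ω = 388 rad/s, so T = P/ω = 37.4×10³ / 388.0 = 96.39 N·m.
For a hollow shaft with d_i/d_o = 0.755: τ_max = 16T/(π d_o³ (1−k⁴)), so d_o = [16T/(π τ_allow (1−k⁴))]^(1/3) = [16·96.39/(π·5.18×10^7·0.6751)]^(1/3) = 0.02412 m.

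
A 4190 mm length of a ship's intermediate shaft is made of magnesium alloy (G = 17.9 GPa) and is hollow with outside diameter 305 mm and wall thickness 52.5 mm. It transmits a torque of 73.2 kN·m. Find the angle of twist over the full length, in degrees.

J = π(d_o⁴ − d_i⁴)/32 = π(0.305⁴ − 0.200⁴)/32 = 6.925×10^-4 m⁴.
θ = T·L/(G·J) = 73200 × 4.19 / (17.9×10⁹ × 6.925×10^-4) = 0.02474 rad.

1.42°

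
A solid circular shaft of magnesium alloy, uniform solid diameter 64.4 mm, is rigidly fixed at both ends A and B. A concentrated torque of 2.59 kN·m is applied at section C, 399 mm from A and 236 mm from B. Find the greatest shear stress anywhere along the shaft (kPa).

With uniform GJ and both ends fixed, compatibility θ_AC = θ_CB gives T_A·a = T_B·b, together with T_A + T_B = T₀.
T_A = T₀·b/(a+b) = 2590·236/635.0 = 962.6 N·m; T_B = 1627 N·m.
τ in each portion: τ_AC = 1.84×10^7 Pa, τ_CB = 3.10×10^7 Pa; maximum is in CB.
τ_max = T_CB·r/J = 1627·0.0322/1.69×10^-6 = 3.103×10^7 Pa.

31000 kPa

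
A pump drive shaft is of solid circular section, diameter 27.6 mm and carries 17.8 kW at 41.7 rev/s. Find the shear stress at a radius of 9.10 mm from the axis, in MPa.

10.9 MPa

ω = 2π·41.7 = 262.0 rad/s, so T = P/ω = 17.8×10³ / 262.0 = 67.94 N·m.
J = πd⁴/32 = π(0.0276)⁴/32 = 5.697×10^-8 m⁴.
Shear stress varies linearly with radius: τ = T·r/J = 67.94 × 0.00910 / 5.697×10^-8 = 1.085×10^7 Pa.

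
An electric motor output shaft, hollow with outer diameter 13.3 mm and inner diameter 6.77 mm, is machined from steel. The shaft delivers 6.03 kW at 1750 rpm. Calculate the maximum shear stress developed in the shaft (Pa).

7.64e7 Pa

ω = 2π·1750/60 = 183.3 rad/s, so T = P/ω = 6.03×10³ / 183.3 = 32.90 N·m.
J = π(d_o⁴ − d_i⁴)/32 = π(0.0133⁴ − 0.00677⁴)/32 = 2.866×10^-9 m⁴.
τ_max = T·r/J = 32.90 × 0.00665 / 2.866×10^-9 = 7.636×10^7 Pa.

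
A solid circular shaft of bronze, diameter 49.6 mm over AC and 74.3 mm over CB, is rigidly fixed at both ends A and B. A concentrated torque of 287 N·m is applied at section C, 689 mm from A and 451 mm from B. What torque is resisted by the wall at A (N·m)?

Compatibility: T_A·a/J_AC = T_B·b/J_CB with T_A + T_B = T₀.
J_AC = 5.94×10^-7 m⁴, J_CB = 2.99×10^-6 m⁴, so T_A = T₀·(J_AC/a)/((J_AC/a)+(J_CB/b)) = 33.02 N·m, T_B = 254.0 N·m.

33.0 N·m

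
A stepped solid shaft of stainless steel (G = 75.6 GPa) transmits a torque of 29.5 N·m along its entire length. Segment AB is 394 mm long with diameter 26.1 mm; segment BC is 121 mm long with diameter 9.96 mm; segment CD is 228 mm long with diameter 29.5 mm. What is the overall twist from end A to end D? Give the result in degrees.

3.06°

J_AB = π(0.0261)⁴/32 = 4.56×10^-8 m⁴; J_BC = π(0.00996)⁴/32 = 9.66×10^-10 m⁴; J_CD = π(0.0295)⁴/32 = 7.44×10^-8 m⁴.
θ = (T/G)·Σ L_i/J_i = (29.50/75.6×10⁹)·(0.394/4.56×10^-8 + 0.121/9.66×10^-10 + 0.228/7.44×10^-8) = 0.05344 rad.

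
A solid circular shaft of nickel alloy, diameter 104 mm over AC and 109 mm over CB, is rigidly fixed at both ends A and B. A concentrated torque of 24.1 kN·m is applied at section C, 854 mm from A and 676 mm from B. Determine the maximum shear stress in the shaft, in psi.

8300 psi

Compatibility: T_A·a/J_AC = T_B·b/J_CB with T_A + T_B = T₀.
J_AC = 1.15×10^-5 m⁴, J_CB = 1.39×10^-5 m⁴, so T_A = T₀·(J_AC/a)/((J_AC/a)+(J_CB/b)) = 9547 N·m, T_B = 14550 N·m.
τ in each portion: τ_AC = 4.32×10^7 Pa, τ_CB = 5.72×10^7 Pa; maximum is in CB.
τ_max = T_CB·r/J = 14550·0.0545/1.39×10^-5 = 5.723×10^7 Pa.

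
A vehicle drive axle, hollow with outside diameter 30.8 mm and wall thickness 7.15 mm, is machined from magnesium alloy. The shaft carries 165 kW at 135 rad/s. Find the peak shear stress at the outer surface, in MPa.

ω = 135 rad/s, so T = P/ω = 165×10³ / 135.0 = 1222 N·m.
J = π(d_o⁴ − d_i⁴)/32 = π(0.0308⁴ − 0.0165⁴)/32 = 8.107×10^-8 m⁴.
τ_max = T·r/J = 1222 × 0.0154 / 8.107×10^-8 = 2.322×10^8 Pa.

232 MPa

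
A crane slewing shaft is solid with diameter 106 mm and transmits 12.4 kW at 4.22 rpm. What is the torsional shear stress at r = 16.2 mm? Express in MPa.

36.7 MPa

ω = 2π·4.22/60 = 0.4419 rad/s, so T = P/ω = 12.4×10³ / 0.4419 = 28060 N·m.
J = πd⁴/32 = π(0.106)⁴/32 = 1.239×10^-5 m⁴.
Shear stress varies linearly with radius: τ = T·r/J = 28060 × 0.0162 / 1.239×10^-5 = 3.668×10^7 Pa.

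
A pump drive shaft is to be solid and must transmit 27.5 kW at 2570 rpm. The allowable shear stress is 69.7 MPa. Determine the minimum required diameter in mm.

ω = 2π·2570/60 = 269.1 rad/s, so T = P/ω = 27.5×10³ / 269.1 = 102.2 N·m.
For a solid shaft τ_max = 16T/(πd³), so d = (16T/(π τ_allow))^(1/3) = (16·102.2/(π·6.97×10^7))^(1/3) = 0.01955 m.

19.5 mm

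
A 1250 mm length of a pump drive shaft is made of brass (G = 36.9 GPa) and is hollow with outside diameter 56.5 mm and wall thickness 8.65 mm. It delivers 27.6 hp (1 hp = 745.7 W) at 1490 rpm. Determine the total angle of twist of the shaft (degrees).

0.333°

ω = 2π·1490/60 = 156.0 rad/s, so T = P/ω = 27.6×745.7 / 156.0 = 131.9 N·m.
J = π(d_o⁴ − d_i⁴)/32 = π(0.0565⁴ − 0.0392⁴)/32 = 7.686×10^-7 m⁴.
θ = T·L/(G·J) = 131.9 × 1.25 / (36.9×10⁹ × 7.686×10^-7) = 5.813×10^-3 rad.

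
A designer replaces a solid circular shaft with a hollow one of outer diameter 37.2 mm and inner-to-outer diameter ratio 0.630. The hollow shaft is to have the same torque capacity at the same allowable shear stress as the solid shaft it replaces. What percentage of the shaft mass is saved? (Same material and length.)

Equal τ_max and T ⇒ the solid shaft needs d_s³ = d_o³(1−k⁴), so d_s = 37.2·(1−0.630⁴)^(1/3) = 35.13 mm.
Area ratio A_h/A_s = d_o²(1−k²)/d_s² = (1−k²)/(1−k⁴)^(2/3) = 0.6761.
Mass saving = 1 − 0.6761 = 32.4 %.

32.4 %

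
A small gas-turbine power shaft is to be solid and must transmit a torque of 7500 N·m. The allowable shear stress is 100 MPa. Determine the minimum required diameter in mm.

72.6 mm

For a solid shaft τ_max = 16T/(πd³), so d = (16T/(π τ_allow))^(1/3) = (16·7500/(π·1.00×10^8))^(1/3) = 0.07256 m.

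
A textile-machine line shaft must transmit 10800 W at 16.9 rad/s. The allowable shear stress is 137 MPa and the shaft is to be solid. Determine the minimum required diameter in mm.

28.7 mm

ω = 16.9 rad/s, so T = P/ω = 10800 / 16.90 = 639.1 N·m.
For a solid shaft τ_max = 16T/(πd³), so d = (16T/(π τ_allow))^(1/3) = (16·639.1/(π·1.37×10^8))^(1/3) = 0.02875 m.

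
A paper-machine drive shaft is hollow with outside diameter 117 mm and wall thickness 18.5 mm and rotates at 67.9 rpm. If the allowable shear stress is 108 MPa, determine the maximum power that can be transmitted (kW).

J = π(d_o⁴ − d_i⁴)/32 = π(0.117⁴ − 0.0800⁴)/32 = 1.438×10^-5 m⁴.
T_max = τ_allow·J/r = 1.08×10^8 × 1.438×10^-5 / 0.0585 = 26540 N·m.
ω = 2π·67.9/60 = 7.110 rad/s, so P_max = T_max·ω = 1.887×10^5 W.

189 kW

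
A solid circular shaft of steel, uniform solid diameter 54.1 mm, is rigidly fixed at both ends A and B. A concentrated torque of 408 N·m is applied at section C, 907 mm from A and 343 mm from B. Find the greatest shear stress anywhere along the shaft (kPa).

With uniform GJ and both ends fixed, compatibility θ_AC = θ_CB gives T_A·a = T_B·b, together with T_A + T_B = T₀.
T_A = T₀·b/(a+b) = 408.0·343/1250 = 112.0 N·m; T_B = 296.0 N·m.
τ in each portion: τ_AC = 3.60×10^6 Pa, τ_CB = 9.52×10^6 Pa; maximum is in CB.
τ_max = T_CB·r/J = 296.0·0.0271/8.41×10^-7 = 9.522×10^6 Pa.

9520 kPa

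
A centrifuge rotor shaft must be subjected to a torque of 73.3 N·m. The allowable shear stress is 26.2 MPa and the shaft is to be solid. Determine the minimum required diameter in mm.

For a solid shaft τ_max = 16T/(πd³), so d = (16T/(π τ_allow))^(1/3) = (16·73.30/(π·2.62×10^7))^(1/3) = 0.02424 m.

24.2 mm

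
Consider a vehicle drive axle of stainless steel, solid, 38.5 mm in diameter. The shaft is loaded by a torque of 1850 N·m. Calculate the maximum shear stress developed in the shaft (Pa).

J = πd⁴/32 = π(0.0385)⁴/32 = 2.157×10^-7 m⁴.
τ_max = T·r/J = 1850 × 0.0192 / 2.157×10^-7 = 1.651×10^8 Pa.

1.65e8 Pa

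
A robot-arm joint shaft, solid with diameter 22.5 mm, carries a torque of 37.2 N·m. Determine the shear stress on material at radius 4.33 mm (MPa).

6.40 MPa

J = πd⁴/32 = π(0.0225)⁴/32 = 2.516×10^-8 m⁴.
Shear stress varies linearly with radius: τ = T·r/J = 37.20 × 0.00433 / 2.516×10^-8 = 6.402×10^6 Pa.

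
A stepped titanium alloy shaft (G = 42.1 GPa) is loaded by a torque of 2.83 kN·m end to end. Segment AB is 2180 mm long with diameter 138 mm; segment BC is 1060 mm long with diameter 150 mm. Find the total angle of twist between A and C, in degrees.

0.318°

J_AB = π(0.138)⁴/32 = 3.56×10^-5 m⁴; J_BC = π(0.150)⁴/32 = 4.97×10^-5 m⁴.
θ = (T/G)·Σ L_i/J_i = (2830/42.1×10⁹)·(2.18/3.56×10^-5 + 1.06/4.97×10^-5) = 5.549×10^-3 rad.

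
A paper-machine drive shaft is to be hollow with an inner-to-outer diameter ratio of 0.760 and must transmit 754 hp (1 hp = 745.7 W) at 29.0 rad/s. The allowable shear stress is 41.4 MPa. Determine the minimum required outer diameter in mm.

153 mm

ω = 29.0 rad/s, so T = P/ω = 754×745.7 / 29.00 = 19390 N·m.
For a hollow shaft with d_i/d_o = 0.760: τ_max = 16T/(π d_o³ (1−k⁴)), so d_o = [16T/(π τ_allow (1−k⁴))]^(1/3) = [16·19390/(π·4.14×10^7·0.6664)]^(1/3) = 0.1530 m.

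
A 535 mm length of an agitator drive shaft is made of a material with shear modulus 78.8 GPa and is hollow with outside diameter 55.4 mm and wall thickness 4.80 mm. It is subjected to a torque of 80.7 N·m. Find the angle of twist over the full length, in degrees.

0.0637°

J = π(d_o⁴ − d_i⁴)/32 = π(0.0554⁴ − 0.0458⁴)/32 = 4.928×10^-7 m⁴.
θ = T·L/(G·J) = 80.70 × 0.535 / (78.8×10⁹ × 4.928×10^-7) = 1.112×10^-3 rad.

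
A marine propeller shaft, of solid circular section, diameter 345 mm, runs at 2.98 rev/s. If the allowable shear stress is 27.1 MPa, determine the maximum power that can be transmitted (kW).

J = πd⁴/32 = π(0.345)⁴/32 = 1.391×10^-3 m⁴.
T_max = τ_allow·J/r = 2.71×10^7 × 1.391×10^-3 / 0.172 = 218500 N·m.
ω = 2π·2.98 = 18.72 rad/s, so P_max = T_max·ω = 4.091×10^6 W.

4090 kW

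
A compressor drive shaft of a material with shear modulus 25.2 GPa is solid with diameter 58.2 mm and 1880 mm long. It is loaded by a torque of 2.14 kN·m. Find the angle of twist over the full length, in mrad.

J = πd⁴/32 = π(0.0582)⁴/32 = 1.126×10^-6 m⁴.
θ = T·L/(G·J) = 2140 × 1.88 / (25.2×10⁹ × 1.126×10^-6) = 0.1417 rad.

142 mrad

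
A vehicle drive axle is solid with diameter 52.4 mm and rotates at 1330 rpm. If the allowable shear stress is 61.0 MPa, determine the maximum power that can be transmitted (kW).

J = πd⁴/32 = π(0.0524)⁴/32 = 7.402×10^-7 m⁴.
T_max = τ_allow·J/r = 6.10×10^7 × 7.402×10^-7 / 0.0262 = 1723 N·m.
ω = 2π·1330/60 = 139.3 rad/s, so P_max = T_max·ω = 2.400×10^5 W.

240 kW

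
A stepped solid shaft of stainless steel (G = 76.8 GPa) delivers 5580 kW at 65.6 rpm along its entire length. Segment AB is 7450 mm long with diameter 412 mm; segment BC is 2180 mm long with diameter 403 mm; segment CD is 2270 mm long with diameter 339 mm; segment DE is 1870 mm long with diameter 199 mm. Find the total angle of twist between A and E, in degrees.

10.5°

ω = 2π·65.6/60 = 6.870 rad/s, so T = P/ω = 5580×10³ / 6.870 = 812300 N·m.
J_AB = π(0.412)⁴/32 = 2.83×10^-3 m⁴; J_BC = π(0.403)⁴/32 = 2.59×10^-3 m⁴; J_CD = π(0.339)⁴/32 = 1.30×10^-3 m⁴; J_DE = π(0.199)⁴/32 = 1.54×10^-4 m⁴.
θ = (T/G)·Σ L_i/J_i = (812300/76.8×10⁹)·(7.45/2.83×10^-3 + 2.18/2.59×10^-3 + 2.27/1.30×10^-3 + 1.87/1.54×10^-4) = 0.1837 rad.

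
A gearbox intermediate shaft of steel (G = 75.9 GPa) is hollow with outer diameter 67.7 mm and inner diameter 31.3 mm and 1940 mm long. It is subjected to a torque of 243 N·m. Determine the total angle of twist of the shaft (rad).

0.00316 rad

J = π(d_o⁴ − d_i⁴)/32 = π(0.0677⁴ − 0.0313⁴)/32 = 1.968×10^-6 m⁴.
θ = T·L/(G·J) = 243.0 × 1.94 / (75.9×10⁹ × 1.968×10^-6) = 3.156×10^-3 rad.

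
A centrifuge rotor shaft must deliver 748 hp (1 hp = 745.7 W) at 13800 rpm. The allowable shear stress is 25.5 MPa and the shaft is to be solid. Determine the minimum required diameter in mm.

ω = 2π·13800/60 = 1445 rad/s, so T = P/ω = 748×745.7 / 1445 = 386.0 N·m.
For a solid shaft τ_max = 16T/(πd³), so d = (16T/(π τ_allow))^(1/3) = (16·386.0/(π·2.55×10^7))^(1/3) = 0.04256 m.

42.6 mm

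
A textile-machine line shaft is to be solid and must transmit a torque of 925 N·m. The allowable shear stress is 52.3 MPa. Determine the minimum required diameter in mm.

For a solid shaft τ_max = 16T/(πd³), so d = (16T/(π τ_allow))^(1/3) = (16·925.0/(π·5.23×10^7))^(1/3) = 0.04483 m.

44.8 mm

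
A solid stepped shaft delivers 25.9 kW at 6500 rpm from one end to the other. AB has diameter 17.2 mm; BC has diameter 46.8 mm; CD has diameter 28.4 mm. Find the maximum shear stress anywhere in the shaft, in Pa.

ω = 2π·6500/60 = 680.7 rad/s, so T = P/ω = 25.9×10³ / 680.7 = 38.05 N·m.
Under the same torque, τ_max = 16T/(πd³) is largest where d is smallest — segment AB (d = 17.2 mm).
τ_max = 16·38.05/(π·(0.0172)³) = 3.808×10^7 Pa.

3.81e7 Pa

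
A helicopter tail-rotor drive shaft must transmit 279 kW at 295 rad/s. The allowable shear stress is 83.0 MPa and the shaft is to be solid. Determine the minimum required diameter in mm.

ω = 295 rad/s, so T = P/ω = 279×10³ / 295.0 = 945.8 N·m.
For a solid shaft τ_max = 16T/(πd³), so d = (16T/(π τ_allow))^(1/3) = (16·945.8/(π·8.30×10^7))^(1/3) = 0.03872 m.

38.7 mm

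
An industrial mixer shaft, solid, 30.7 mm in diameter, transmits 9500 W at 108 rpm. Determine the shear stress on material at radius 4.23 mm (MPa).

ω = 2π·108/60 = 11.31 rad/s, so T = P/ω = 9500 / 11.31 = 840.0 N·m.
J = πd⁴/32 = π(0.0307)⁴/32 = 8.721×10^-8 m⁴.
Shear stress varies linearly with radius: τ = T·r/J = 840.0 × 0.00423 / 8.721×10^-8 = 4.074×10^7 Pa.

40.7 MPa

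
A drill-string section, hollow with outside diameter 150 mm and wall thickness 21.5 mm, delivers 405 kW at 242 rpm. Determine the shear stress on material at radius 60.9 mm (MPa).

ω = 2π·242/60 = 25.34 rad/s, so T = P/ω = 405×10³ / 25.34 = 15980 N·m.
J = π(d_o⁴ − d_i⁴)/32 = π(0.150⁴ − 0.107⁴)/32 = 3.683×10^-5 m⁴.
Shear stress varies linearly with radius: τ = T·r/J = 15980 × 0.0609 / 3.683×10^-5 = 2.642×10^7 Pa.

26.4 MPa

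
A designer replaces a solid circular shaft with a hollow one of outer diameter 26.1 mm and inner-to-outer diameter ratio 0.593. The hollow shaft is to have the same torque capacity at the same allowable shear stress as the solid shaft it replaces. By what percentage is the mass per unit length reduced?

29.2 %

Equal τ_max and T ⇒ the solid shaft needs d_s³ = d_o³(1−k⁴), so d_s = 26.1·(1−0.593⁴)^(1/3) = 24.98 mm.
Area ratio A_h/A_s = d_o²(1−k²)/d_s² = (1−k²)/(1−k⁴)^(2/3) = 0.7080.
Mass saving = 1 − 0.7080 = 29.2 %.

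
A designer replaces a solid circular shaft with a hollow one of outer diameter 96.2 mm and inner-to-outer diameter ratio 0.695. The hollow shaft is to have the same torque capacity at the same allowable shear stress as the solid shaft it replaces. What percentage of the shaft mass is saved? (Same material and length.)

Equal τ_max and T ⇒ the solid shaft needs d_s³ = d_o³(1−k⁴), so d_s = 96.2·(1−0.695⁴)^(1/3) = 88.05 mm.
Area ratio A_h/A_s = d_o²(1−k²)/d_s² = (1−k²)/(1−k⁴)^(2/3) = 0.6172.
Mass saving = 1 − 0.6172 = 38.3 %.

38.3 %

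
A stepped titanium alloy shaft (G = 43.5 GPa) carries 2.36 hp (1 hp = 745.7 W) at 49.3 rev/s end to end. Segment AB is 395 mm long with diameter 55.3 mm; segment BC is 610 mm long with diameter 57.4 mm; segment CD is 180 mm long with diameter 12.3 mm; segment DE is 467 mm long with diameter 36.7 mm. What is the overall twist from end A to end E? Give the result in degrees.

ω = 2π·49.3 = 309.8 rad/s, so T = P/ω = 2.36×745.7 / 309.8 = 5.681 N·m.
J_AB = π(0.0553)⁴/32 = 9.18×10^-7 m⁴; J_BC = π(0.0574)⁴/32 = 1.07×10^-6 m⁴; J_CD = π(0.0123)⁴/32 = 2.25×10^-9 m⁴; J_DE = π(0.0367)⁴/32 = 1.78×10^-7 m⁴.
θ = (T/G)·Σ L_i/J_i = (5.681/43.5×10⁹)·(0.395/9.18×10^-7 + 0.610/1.07×10^-6 + 0.180/2.25×10^-9 + 0.467/1.78×10^-7) = 0.01094 rad.

0.627°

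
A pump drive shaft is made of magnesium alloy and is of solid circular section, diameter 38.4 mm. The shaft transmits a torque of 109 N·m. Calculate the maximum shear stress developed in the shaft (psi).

1420 psi

J = πd⁴/32 = π(0.0384)⁴/32 = 2.135×10^-7 m⁴.
τ_max = T·r/J = 109.0 × 0.0192 / 2.135×10^-7 = 9.804×10^6 Pa.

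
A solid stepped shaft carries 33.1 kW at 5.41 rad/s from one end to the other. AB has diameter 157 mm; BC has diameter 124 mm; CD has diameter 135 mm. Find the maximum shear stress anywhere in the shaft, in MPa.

16.3 MPa

ω = 5.41 rad/s, so T = P/ω = 33.1×10³ / 5.410 = 6118 N·m.
Under the same torque, τ_max = 16T/(πd³) is largest where d is smallest — segment BC (d = 124 mm).
τ_max = 16·6118/(π·(0.124)³) = 1.634×10^7 Pa.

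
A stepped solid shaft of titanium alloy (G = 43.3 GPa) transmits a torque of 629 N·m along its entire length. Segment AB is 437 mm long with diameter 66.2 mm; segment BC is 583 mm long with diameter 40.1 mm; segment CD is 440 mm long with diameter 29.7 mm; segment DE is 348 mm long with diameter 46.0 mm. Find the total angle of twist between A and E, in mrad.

132 mrad

J_AB = π(0.0662)⁴/32 = 1.89×10^-6 m⁴; J_BC = π(0.0401)⁴/32 = 2.54×10^-7 m⁴; J_CD = π(0.0297)⁴/32 = 7.64×10^-8 m⁴; J_DE = π(0.0460)⁴/32 = 4.40×10^-7 m⁴.
θ = (T/G)·Σ L_i/J_i = (629.0/43.3×10⁹)·(0.437/1.89×10^-6 + 0.583/2.54×10^-7 + 0.440/7.64×10^-8 + 0.348/4.40×10^-7) = 0.1319 rad.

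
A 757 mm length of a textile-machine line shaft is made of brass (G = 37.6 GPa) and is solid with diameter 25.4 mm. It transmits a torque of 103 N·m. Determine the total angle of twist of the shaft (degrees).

2.91°

J = πd⁴/32 = π(0.0254)⁴/32 = 4.086×10^-8 m⁴.
θ = T·L/(G·J) = 103.0 × 0.757 / (37.6×10⁹ × 4.086×10^-8) = 0.05075 rad.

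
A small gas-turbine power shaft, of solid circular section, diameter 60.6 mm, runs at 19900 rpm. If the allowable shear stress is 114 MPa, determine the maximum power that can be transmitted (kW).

10400 kW

J = πd⁴/32 = π(0.0606)⁴/32 = 1.324×10^-6 m⁴.
T_max = τ_allow·J/r = 1.14×10^8 × 1.324×10^-6 / 0.0303 = 4981 N·m.
ω = 2π·19900/60 = 2084 rad/s, so P_max = T_max·ω = 1.038×10^7 W.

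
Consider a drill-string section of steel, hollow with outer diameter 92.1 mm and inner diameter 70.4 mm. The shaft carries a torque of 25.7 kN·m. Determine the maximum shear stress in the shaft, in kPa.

J = π(d_o⁴ − d_i⁴)/32 = π(0.0921⁴ − 0.0704⁴)/32 = 4.652×10^-6 m⁴.
τ_max = T·r/J = 25700 × 0.0460 / 4.652×10^-6 = 2.544×10^8 Pa.

254000 kPa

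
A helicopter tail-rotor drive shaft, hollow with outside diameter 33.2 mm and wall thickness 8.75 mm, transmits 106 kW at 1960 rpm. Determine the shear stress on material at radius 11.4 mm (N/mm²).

52.0 N/mm²

ω = 2π·1960/60 = 205.3 rad/s, so T = P/ω = 106×10³ / 205.3 = 516.4 N·m.
J = π(d_o⁴ − d_i⁴)/32 = π(0.0332⁴ − 0.0157⁴)/32 = 1.133×10^-7 m⁴.
Shear stress varies linearly with radius: τ = T·r/J = 516.4 × 0.0114 / 1.133×10^-7 = 5.196×10^7 Pa.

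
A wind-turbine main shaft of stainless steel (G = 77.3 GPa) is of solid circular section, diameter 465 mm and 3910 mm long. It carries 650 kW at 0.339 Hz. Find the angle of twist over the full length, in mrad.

3.36 mrad

ω = 2π·0.339 = 2.130 rad/s, so T = P/ω = 650×10³ / 2.130 = 305200 N·m.
J = πd⁴/32 = π(0.465)⁴/32 = 4.590×10^-3 m⁴.
θ = T·L/(G·J) = 305200 × 3.91 / (77.3×10⁹ × 4.590×10^-3) = 3.363×10^-3 rad.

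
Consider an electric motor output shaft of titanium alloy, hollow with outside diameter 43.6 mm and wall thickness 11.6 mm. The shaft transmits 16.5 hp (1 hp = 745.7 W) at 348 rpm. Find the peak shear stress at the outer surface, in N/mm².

ω = 2π·348/60 = 36.44 rad/s, so T = P/ω = 16.5×745.7 / 36.44 = 337.6 N·m.
J = π(d_o⁴ − d_i⁴)/32 = π(0.0436⁴ − 0.0204⁴)/32 = 3.378×10^-7 m⁴.
τ_max = T·r/J = 337.6 × 0.0218 / 3.378×10^-7 = 2.179×10^7 Pa.

21.8 N/mm²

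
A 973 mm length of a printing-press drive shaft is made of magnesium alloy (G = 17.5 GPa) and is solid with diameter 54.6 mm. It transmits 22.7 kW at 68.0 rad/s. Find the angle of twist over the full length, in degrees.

1.22°

ω = 68.0 rad/s, so T = P/ω = 22.7×10³ / 68.00 = 333.8 N·m.
J = πd⁴/32 = π(0.0546)⁴/32 = 8.725×10^-7 m⁴.
θ = T·L/(G·J) = 333.8 × 0.973 / (17.5×10⁹ × 8.725×10^-7) = 0.02127 rad.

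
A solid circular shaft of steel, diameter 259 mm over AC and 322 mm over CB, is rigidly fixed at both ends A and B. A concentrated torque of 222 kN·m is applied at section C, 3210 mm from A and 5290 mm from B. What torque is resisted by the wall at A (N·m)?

Compatibility: T_A·a/J_AC = T_B·b/J_CB with T_A + T_B = T₀.
J_AC = 4.42×10^-4 m⁴, J_CB = 1.06×10^-3 m⁴, so T_A = T₀·(J_AC/a)/((J_AC/a)+(J_CB/b)) = 90620 N·m, T_B = 131400 N·m.

90600 N·m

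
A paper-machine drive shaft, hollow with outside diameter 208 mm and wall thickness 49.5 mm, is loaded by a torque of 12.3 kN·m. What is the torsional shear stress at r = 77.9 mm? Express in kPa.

5640 kPa

J = π(d_o⁴ − d_i⁴)/32 = π(0.208⁴ − 0.109⁴)/32 = 1.699×10^-4 m⁴.
Shear stress varies linearly with radius: τ = T·r/J = 12300 × 0.0779 / 1.699×10^-4 = 5.640×10^6 Pa.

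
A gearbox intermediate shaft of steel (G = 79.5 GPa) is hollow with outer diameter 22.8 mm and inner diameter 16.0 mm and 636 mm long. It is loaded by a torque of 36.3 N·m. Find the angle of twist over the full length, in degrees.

0.828°

J = π(d_o⁴ − d_i⁴)/32 = π(0.0228⁴ − 0.0160⁴)/32 = 2.010×10^-8 m⁴.
θ = T·L/(G·J) = 36.30 × 0.636 / (79.5×10⁹ × 2.010×10^-8) = 0.01445 rad.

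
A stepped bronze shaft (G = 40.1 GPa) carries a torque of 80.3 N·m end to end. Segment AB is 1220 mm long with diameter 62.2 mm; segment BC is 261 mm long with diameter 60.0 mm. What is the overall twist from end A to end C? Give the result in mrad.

2.07 mrad

J_AB = π(0.0622)⁴/32 = 1.47×10^-6 m⁴; J_BC = π(0.0600)⁴/32 = 1.27×10^-6 m⁴.
θ = (T/G)·Σ L_i/J_i = (80.30/40.1×10⁹)·(1.22/1.47×10^-6 + 0.261/1.27×10^-6) = 2.073×10^-3 rad.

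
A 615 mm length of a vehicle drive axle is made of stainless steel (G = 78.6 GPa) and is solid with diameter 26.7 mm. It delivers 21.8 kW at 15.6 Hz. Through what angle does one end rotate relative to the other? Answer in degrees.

ω = 2π·15.6 = 98.02 rad/s, so T = P/ω = 21.8×10³ / 98.02 = 222.4 N·m.
J = πd⁴/32 = π(0.0267)⁴/32 = 4.989×10^-8 m⁴.
θ = T·L/(G·J) = 222.4 × 0.615 / (78.6×10⁹ × 4.989×10^-8) = 0.03488 rad.

2.00°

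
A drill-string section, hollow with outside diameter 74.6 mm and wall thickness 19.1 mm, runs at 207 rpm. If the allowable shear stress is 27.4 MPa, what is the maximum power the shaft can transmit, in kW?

J = π(d_o⁴ − d_i⁴)/32 = π(0.0746⁴ − 0.0364⁴)/32 = 2.868×10^-6 m⁴.
T_max = τ_allow·J/r = 2.74×10^7 × 2.868×10^-6 / 0.0373 = 2107 N·m.
ω = 2π·207/60 = 21.68 rad/s, so P_max = T_max·ω = 4.567×10^4 W.

45.7 kW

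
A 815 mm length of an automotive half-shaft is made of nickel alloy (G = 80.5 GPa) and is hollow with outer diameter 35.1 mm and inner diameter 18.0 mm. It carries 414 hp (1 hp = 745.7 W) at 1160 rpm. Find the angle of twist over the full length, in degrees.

ω = 2π·1160/60 = 121.5 rad/s, so T = P/ω = 414×745.7 / 121.5 = 2541 N·m.
J = π(d_o⁴ − d_i⁴)/32 = π(0.0351⁴ − 0.0180⁴)/32 = 1.387×10^-7 m⁴.
θ = T·L/(G·J) = 2541 × 0.815 / (80.5×10⁹ × 1.387×10^-7) = 0.1855 rad.

10.6°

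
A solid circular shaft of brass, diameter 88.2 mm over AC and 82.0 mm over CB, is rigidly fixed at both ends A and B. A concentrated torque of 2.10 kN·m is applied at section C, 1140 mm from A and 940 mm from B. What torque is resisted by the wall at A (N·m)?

Compatibility: T_A·a/J_AC = T_B·b/J_CB with T_A + T_B = T₀.
J_AC = 5.94×10^-6 m⁴, J_CB = 4.44×10^-6 m⁴, so T_A = T₀·(J_AC/a)/((J_AC/a)+(J_CB/b)) = 1102 N·m, T_B = 998.3 N·m.

1100 N·m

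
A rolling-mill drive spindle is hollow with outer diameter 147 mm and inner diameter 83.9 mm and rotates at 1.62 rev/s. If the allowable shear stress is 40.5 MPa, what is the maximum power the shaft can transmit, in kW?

J = π(d_o⁴ − d_i⁴)/32 = π(0.147⁴ − 0.0839⁴)/32 = 4.098×10^-5 m⁴.
T_max = τ_allow·J/r = 4.05×10^7 × 4.098×10^-5 / 0.0735 = 22580 N·m.
ω = 2π·1.62 = 10.18 rad/s, so P_max = T_max·ω = 2.298×10^5 W.

230 kW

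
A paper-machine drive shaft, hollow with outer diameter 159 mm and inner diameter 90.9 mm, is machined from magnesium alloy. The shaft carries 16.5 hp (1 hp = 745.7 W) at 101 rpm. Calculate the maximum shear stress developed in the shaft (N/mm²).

ω = 2π·101/60 = 10.58 rad/s, so T = P/ω = 16.5×745.7 / 10.58 = 1163 N·m.
J = π(d_o⁴ − d_i⁴)/32 = π(0.159⁴ − 0.0909⁴)/32 = 5.604×10^-5 m⁴.
τ_max = T·r/J = 1163 × 0.0795 / 5.604×10^-5 = 1.650×10^6 Pa.

1.65 N/mm²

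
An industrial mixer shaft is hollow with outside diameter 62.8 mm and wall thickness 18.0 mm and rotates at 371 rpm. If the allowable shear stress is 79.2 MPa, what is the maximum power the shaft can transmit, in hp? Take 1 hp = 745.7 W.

194 hp

J = π(d_o⁴ − d_i⁴)/32 = π(0.0628⁴ − 0.0268⁴)/32 = 1.476×10^-6 m⁴.
T_max = τ_allow·J/r = 7.92×10^7 × 1.476×10^-6 / 0.0314 = 3724 N·m.
ω = 2π·371/60 = 38.85 rad/s, so P_max = T_max·ω = 1.447×10^5 W.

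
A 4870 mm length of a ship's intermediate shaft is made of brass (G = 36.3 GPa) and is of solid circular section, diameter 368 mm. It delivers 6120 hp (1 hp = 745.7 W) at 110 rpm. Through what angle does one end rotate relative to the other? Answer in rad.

0.0295 rad

ω = 2π·110/60 = 11.52 rad/s, so T = P/ω = 6120×745.7 / 11.52 = 396200 N·m.
J = πd⁴/32 = π(0.368)⁴/32 = 1.800×10^-3 m⁴.
θ = T·L/(G·J) = 396200 × 4.87 / (36.3×10⁹ × 1.800×10^-3) = 0.02952 rad.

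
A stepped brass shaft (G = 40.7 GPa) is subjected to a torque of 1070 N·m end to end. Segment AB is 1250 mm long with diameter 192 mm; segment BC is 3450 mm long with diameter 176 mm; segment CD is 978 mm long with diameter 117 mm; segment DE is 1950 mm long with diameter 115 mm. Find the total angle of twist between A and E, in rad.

J_AB = π(0.192)⁴/32 = 1.33×10^-4 m⁴; J_BC = π(0.176)⁴/32 = 9.42×10^-5 m⁴; J_CD = π(0.117)⁴/32 = 1.84×10^-5 m⁴; J_DE = π(0.115)⁴/32 = 1.72×10^-5 m⁴.
θ = (T/G)·Σ L_i/J_i = (1070/40.7×10⁹)·(1.25/1.33×10^-4 + 3.45/9.42×10^-5 + 0.978/1.84×10^-5 + 1.95/1.72×10^-5) = 5.592×10^-3 rad.

0.00559 rad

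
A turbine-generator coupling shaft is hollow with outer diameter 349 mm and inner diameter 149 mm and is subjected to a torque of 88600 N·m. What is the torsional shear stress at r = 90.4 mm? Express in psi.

825 psi

J = π(d_o⁴ − d_i⁴)/32 = π(0.349⁴ − 0.149⁴)/32 = 1.408×10^-3 m⁴.
Shear stress varies linearly with radius: τ = T·r/J = 88600 × 0.0904 / 1.408×10^-3 = 5.688×10^6 Pa.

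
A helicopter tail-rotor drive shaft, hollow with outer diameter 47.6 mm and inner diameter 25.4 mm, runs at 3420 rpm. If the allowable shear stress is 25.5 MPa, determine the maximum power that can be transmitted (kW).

178 kW

J = π(d_o⁴ − d_i⁴)/32 = π(0.0476⁴ − 0.0254⁴)/32 = 4.631×10^-7 m⁴.
T_max = τ_allow·J/r = 2.55×10^7 × 4.631×10^-7 / 0.0238 = 496.2 N·m.
ω = 2π·3420/60 = 358.1 rad/s, so P_max = T_max·ω = 1.777×10^5 W.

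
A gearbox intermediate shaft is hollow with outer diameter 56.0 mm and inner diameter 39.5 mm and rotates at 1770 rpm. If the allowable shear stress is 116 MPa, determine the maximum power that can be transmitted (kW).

J = π(d_o⁴ − d_i⁴)/32 = π(0.0560⁴ − 0.0395⁴)/32 = 7.265×10^-7 m⁴.
T_max = τ_allow·J/r = 1.16×10^8 × 7.265×10^-7 / 0.0280 = 3010 N·m.
ω = 2π·1770/60 = 185.4 rad/s, so P_max = T_max·ω = 5.579×10^5 W.

558 kW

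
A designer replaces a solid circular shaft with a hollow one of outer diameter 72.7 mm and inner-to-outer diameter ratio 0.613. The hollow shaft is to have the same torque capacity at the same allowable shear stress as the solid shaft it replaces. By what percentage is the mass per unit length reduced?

30.9 %

Equal τ_max and T ⇒ the solid shaft needs d_s³ = d_o³(1−k⁴), so d_s = 72.7·(1−0.613⁴)^(1/3) = 69.10 mm.
Area ratio A_h/A_s = d_o²(1−k²)/d_s² = (1−k²)/(1−k⁴)^(2/3) = 0.6909.
Mass saving = 1 − 0.6909 = 30.9 %.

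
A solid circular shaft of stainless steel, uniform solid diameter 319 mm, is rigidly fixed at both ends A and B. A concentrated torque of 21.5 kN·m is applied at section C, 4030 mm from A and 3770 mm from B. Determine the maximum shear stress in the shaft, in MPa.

1.74 MPa

With uniform GJ and both ends fixed, compatibility θ_AC = θ_CB gives T_A·a = T_B·b, together with T_A + T_B = T₀.
T_A = T₀·b/(a+b) = 21500·3770/7800 = 10390 N·m; T_B = 11110 N·m.
τ in each portion: τ_AC = 1.63×10^6 Pa, τ_CB = 1.74×10^6 Pa; maximum is in CB.
τ_max = T_CB·r/J = 11110·0.160/1.02×10^-3 = 1.743×10^6 Pa.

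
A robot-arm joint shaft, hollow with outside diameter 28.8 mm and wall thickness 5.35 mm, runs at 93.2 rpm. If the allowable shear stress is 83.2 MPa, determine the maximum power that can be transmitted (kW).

3.21 kW

J = π(d_o⁴ − d_i⁴)/32 = π(0.0288⁴ − 0.0181⁴)/32 = 5.700×10^-8 m⁴.
T_max = τ_allow·J/r = 8.32×10^7 × 5.700×10^-8 / 0.0144 = 329.4 N·m.
ω = 2π·93.2/60 = 9.760 rad/s, so P_max = T_max·ω = 3215 W.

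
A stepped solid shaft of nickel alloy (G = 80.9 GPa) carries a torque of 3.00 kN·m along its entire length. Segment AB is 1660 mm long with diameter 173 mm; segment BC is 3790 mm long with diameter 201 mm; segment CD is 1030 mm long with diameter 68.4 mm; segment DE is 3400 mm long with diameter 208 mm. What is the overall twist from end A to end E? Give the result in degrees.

1.15°

J_AB = π(0.173)⁴/32 = 8.79×10^-5 m⁴; J_BC = π(0.201)⁴/32 = 1.60×10^-4 m⁴; J_CD = π(0.0684)⁴/32 = 2.15×10^-6 m⁴; J_DE = π(0.208)⁴/32 = 1.84×10^-4 m⁴.
θ = (T/G)·Σ L_i/J_i = (3000/80.9×10⁹)·(1.66/8.79×10^-5 + 3.79/1.60×10^-4 + 1.03/2.15×10^-6 + 3.40/1.84×10^-4) = 0.02004 rad.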